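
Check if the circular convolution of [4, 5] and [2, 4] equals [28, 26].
Recompute circular convolution of [4, 5] and [2, 4]: y[0] = 4×2 + 5×4 = 28; y[1] = 4×4 + 5×2 = 26 → [28, 26]. Given [28, 26] matches, so answer: Yes

Yes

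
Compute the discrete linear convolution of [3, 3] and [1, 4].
y[0] = 3×1 = 3; y[1] = 3×4 + 3×1 = 15; y[2] = 3×4 = 12

[3, 15, 12]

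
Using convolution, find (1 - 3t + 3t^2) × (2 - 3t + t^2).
Ascending coefficients: a = [1, -3, 3], b = [2, -3, 1]. c[0] = 1×2 = 2; c[1] = 1×-3 + -3×2 = -9; c[2] = 1×1 + -3×-3 + 3×2 = 16; c[3] = -3×1 + 3×-3 = -12; c[4] = 3×1 = 3. Result coefficients: [2, -9, 16, -12, 3] → 2 - 9t + 16t^2 - 12t^3 + 3t^4

2 - 9t + 16t^2 - 12t^3 + 3t^4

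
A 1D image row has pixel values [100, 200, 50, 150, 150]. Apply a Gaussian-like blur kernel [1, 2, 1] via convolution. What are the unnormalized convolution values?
Convolve image row [100, 200, 50, 150, 150] with kernel [1, 2, 1]: y[0] = 100×1 = 100; y[1] = 100×2 + 200×1 = 400; y[2] = 100×1 + 200×2 + 50×1 = 550; y[3] = 200×1 + 50×2 + 150×1 = 450; y[4] = 50×1 + 150×2 + 150×1 = 500; y[5] = 150×1 + 150×2 = 450; y[6] = 150×1 = 150 → [100, 400, 550, 450, 500, 450, 150]. Normalization factor = sum(kernel) = 4.

[100, 400, 550, 450, 500, 450, 150]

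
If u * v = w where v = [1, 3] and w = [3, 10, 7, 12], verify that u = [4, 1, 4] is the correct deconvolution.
Forward-compute [4, 1, 4] * [1, 3]: w[0] = 4×1 = 4; w[1] = 4×3 + 1×1 = 13; w[2] = 1×3 + 4×1 = 7; w[3] = 4×3 = 12 → [4, 13, 7, 12]. Does not match given w = [3, 10, 7, 12].

Not verified. [4, 1, 4] * [1, 3] = [4, 13, 7, 12], which differs from [3, 10, 7, 12] at index 0.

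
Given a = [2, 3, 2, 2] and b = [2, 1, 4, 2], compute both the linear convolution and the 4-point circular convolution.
Linear: y_lin[0] = 2×2 = 4; y_lin[1] = 2×1 + 3×2 = 8; y_lin[2] = 2×4 + 3×1 + 2×2 = 15; y_lin[3] = 2×2 + 3×4 + 2×1 + 2×2 = 22; y_lin[4] = 3×2 + 2×4 + 2×1 = 16; y_lin[5] = 2×2 + 2×4 = 12; y_lin[6] = 2×2 = 4 → [4, 8, 15, 22, 16, 12, 4]. Circular (length 4): y[0] = 2×2 + 3×2 + 2×4 + 2×1 = 20; y[1] = 2×1 + 3×2 + 2×2 + 2×4 = 20; y[2] = 2×4 + 3×1 + 2×2 + 2×2 = 19; y[3] = 2×2 + 3×4 + 2×1 + 2×2 = 22 → [20, 20, 19, 22]

Linear: [4, 8, 15, 22, 16, 12, 4], Circular: [20, 20, 19, 22]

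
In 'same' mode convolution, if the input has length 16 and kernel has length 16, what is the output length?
'Same' mode returns an output with the same length as the input: 16

16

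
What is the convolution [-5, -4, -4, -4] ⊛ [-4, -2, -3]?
y[0] = -5×-4 = 20; y[1] = -5×-2 + -4×-4 = 26; y[2] = -5×-3 + -4×-2 + -4×-4 = 39; y[3] = -4×-3 + -4×-2 + -4×-4 = 36; y[4] = -4×-3 + -4×-2 = 20; y[5] = -4×-3 = 12

[20, 26, 39, 36, 20, 12]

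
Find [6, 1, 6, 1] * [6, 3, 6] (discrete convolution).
y[0] = 6×6 = 36; y[1] = 6×3 + 1×6 = 24; y[2] = 6×6 + 1×3 + 6×6 = 75; y[3] = 1×6 + 6×3 + 1×6 = 30; y[4] = 6×6 + 1×3 = 39; y[5] = 1×6 = 6

[36, 24, 75, 30, 39, 6]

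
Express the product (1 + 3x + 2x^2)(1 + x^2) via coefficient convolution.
Ascending coefficients: a = [1, 3, 2], b = [1, 0, 1]. c[0] = 1×1 = 1; c[1] = 1×0 + 3×1 = 3; c[2] = 1×1 + 3×0 + 2×1 = 3; c[3] = 3×1 + 2×0 = 3; c[4] = 2×1 = 2. Result coefficients: [1, 3, 3, 3, 2] → 1 + 3x + 3x^2 + 3x^3 + 2x^4

1 + 3x + 3x^2 + 3x^3 + 2x^4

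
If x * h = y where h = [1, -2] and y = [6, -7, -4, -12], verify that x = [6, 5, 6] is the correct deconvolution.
Forward-compute [6, 5, 6] * [1, -2]: y[0] = 6×1 = 6; y[1] = 6×-2 + 5×1 = -7; y[2] = 5×-2 + 6×1 = -4; y[3] = 6×-2 = -12 → [6, -7, -4, -12]. Matches given y = [6, -7, -4, -12], so verified.

Verified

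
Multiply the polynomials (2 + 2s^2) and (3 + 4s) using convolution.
Ascending coefficients: a = [2, 0, 2], b = [3, 4]. c[0] = 2×3 = 6; c[1] = 2×4 + 0×3 = 8; c[2] = 0×4 + 2×3 = 6; c[3] = 2×4 = 8. Result coefficients: [6, 8, 6, 8] → 6 + 8s + 6s^2 + 8s^3

6 + 8s + 6s^2 + 8s^3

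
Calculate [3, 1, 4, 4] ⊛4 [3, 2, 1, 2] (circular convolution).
Use y[k] = Σ_j u[j]·v[(k-j) mod 4]. y[0] = 3×3 + 1×2 + 4×1 + 4×2 = 23; y[1] = 3×2 + 1×3 + 4×2 + 4×1 = 21; y[2] = 3×1 + 1×2 + 4×3 + 4×2 = 25; y[3] = 3×2 + 1×1 + 4×2 + 4×3 = 27. Result: [23, 21, 25, 27]

[23, 21, 25, 27]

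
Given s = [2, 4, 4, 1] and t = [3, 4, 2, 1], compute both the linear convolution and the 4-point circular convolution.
Linear: y_lin[0] = 2×3 = 6; y_lin[1] = 2×4 + 4×3 = 20; y_lin[2] = 2×2 + 4×4 + 4×3 = 32; y_lin[3] = 2×1 + 4×2 + 4×4 + 1×3 = 29; y_lin[4] = 4×1 + 4×2 + 1×4 = 16; y_lin[5] = 4×1 + 1×2 = 6; y_lin[6] = 1×1 = 1 → [6, 20, 32, 29, 16, 6, 1]. Circular (length 4): y[0] = 2×3 + 4×1 + 4×2 + 1×4 = 22; y[1] = 2×4 + 4×3 + 4×1 + 1×2 = 26; y[2] = 2×2 + 4×4 + 4×3 + 1×1 = 33; y[3] = 2×1 + 4×2 + 4×4 + 1×3 = 29 → [22, 26, 33, 29]

Linear: [6, 20, 32, 29, 16, 6, 1], Circular: [22, 26, 33, 29]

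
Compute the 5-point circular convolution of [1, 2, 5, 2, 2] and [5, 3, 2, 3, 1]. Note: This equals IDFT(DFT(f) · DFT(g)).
Either evaluate y[k] = Σ_j f[j]·g[(k-j) mod 5] directly, or use IDFT(DFT(f) · DFT(g)). y[0] = 1×5 + 2×1 + 5×3 + 2×2 + 2×3 = 32; y[1] = 1×3 + 2×5 + 5×1 + 2×3 + 2×2 = 28; y[2] = 1×2 + 2×3 + 5×5 + 2×1 + 2×3 = 41; y[3] = 1×3 + 2×2 + 5×3 + 2×5 + 2×1 = 34; y[4] = 1×1 + 2×3 + 5×2 + 2×3 + 2×5 = 33. Result: [32, 28, 41, 34, 33]

[32, 28, 41, 34, 33]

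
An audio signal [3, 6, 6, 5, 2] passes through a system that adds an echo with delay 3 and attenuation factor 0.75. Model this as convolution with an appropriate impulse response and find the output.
Direct-path + delayed-attenuated-path model → impulse response h = [1, 0, 0, 0.75] (1 at lag 0, 0.75 at lag 3). Output y[n] = x[n] + 0.75·x[n - 3] (with x[n] = 0 outside 0..4): y[0] = 3 + 0.75×0 = 3; y[1] = 6 + 0.75×0 = 6; y[2] = 6 + 0.75×0 = 6; y[3] = 5 + 0.75×3 = 7.25; y[4] = 2 + 0.75×6 = 6.5; y[5] = 0 + 0.75×6 = 4.5; y[6] = 0 + 0.75×5 = 3.75; y[7] = 0 + 0.75×2 = 1.5. So y = [3, 6, 6, 7.25, 6.5, 4.5, 3.75, 1.5]

[3, 6, 6, 7.25, 6.5, 4.5, 3.75, 1.5]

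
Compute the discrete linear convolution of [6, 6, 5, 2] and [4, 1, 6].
y[0] = 6×4 = 24; y[1] = 6×1 + 6×4 = 30; y[2] = 6×6 + 6×1 + 5×4 = 62; y[3] = 6×6 + 5×1 + 2×4 = 49; y[4] = 5×6 + 2×1 = 32; y[5] = 2×6 = 12

[24, 30, 62, 49, 32, 12]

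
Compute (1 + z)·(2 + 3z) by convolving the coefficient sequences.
Ascending coefficients: a = [1, 1], b = [2, 3]. c[0] = 1×2 = 2; c[1] = 1×3 + 1×2 = 5; c[2] = 1×3 = 3. Result coefficients: [2, 5, 3] → 2 + 5z + 3z^2

2 + 5z + 3z^2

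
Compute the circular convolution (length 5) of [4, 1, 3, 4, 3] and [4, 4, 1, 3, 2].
Use y[k] = Σ_j a[j]·b[(k-j) mod 5]. y[0] = 4×4 + 1×2 + 3×3 + 4×1 + 3×4 = 43; y[1] = 4×4 + 1×4 + 3×2 + 4×3 + 3×1 = 41; y[2] = 4×1 + 1×4 + 3×4 + 4×2 + 3×3 = 37; y[3] = 4×3 + 1×1 + 3×4 + 4×4 + 3×2 = 47; y[4] = 4×2 + 1×3 + 3×1 + 4×4 + 3×4 = 42. Result: [43, 41, 37, 47, 42]

[43, 41, 37, 47, 42]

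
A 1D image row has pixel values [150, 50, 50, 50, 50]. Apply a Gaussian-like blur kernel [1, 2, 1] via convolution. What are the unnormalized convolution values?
Convolve image row [150, 50, 50, 50, 50] with kernel [1, 2, 1]: y[0] = 150×1 = 150; y[1] = 150×2 + 50×1 = 350; y[2] = 150×1 + 50×2 + 50×1 = 300; y[3] = 50×1 + 50×2 + 50×1 = 200; y[4] = 50×1 + 50×2 + 50×1 = 200; y[5] = 50×1 + 50×2 = 150; y[6] = 50×1 = 50 → [150, 350, 300, 200, 200, 150, 50]. Normalization factor = sum(kernel) = 4.

[150, 350, 300, 200, 200, 150, 50]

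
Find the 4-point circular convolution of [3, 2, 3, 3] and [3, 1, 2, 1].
Use y[k] = Σ_j f[j]·g[(k-j) mod 4]. y[0] = 3×3 + 2×1 + 3×2 + 3×1 = 20; y[1] = 3×1 + 2×3 + 3×1 + 3×2 = 18; y[2] = 3×2 + 2×1 + 3×3 + 3×1 = 20; y[3] = 3×1 + 2×2 + 3×1 + 3×3 = 19. Result: [20, 18, 20, 19]

[20, 18, 20, 19]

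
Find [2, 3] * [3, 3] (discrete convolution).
y[0] = 2×3 = 6; y[1] = 2×3 + 3×3 = 15; y[2] = 3×3 = 9

[6, 15, 9]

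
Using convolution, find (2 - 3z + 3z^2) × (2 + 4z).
Ascending coefficients: a = [2, -3, 3], b = [2, 4]. c[0] = 2×2 = 4; c[1] = 2×4 + -3×2 = 2; c[2] = -3×4 + 3×2 = -6; c[3] = 3×4 = 12. Result coefficients: [4, 2, -6, 12] → 4 + 2z - 6z^2 + 12z^3

4 + 2z - 6z^2 + 12z^3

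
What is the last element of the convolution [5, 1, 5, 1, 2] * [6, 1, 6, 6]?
Use y[k] = Σ_i a[i]·b[k-i] at k=7. y[7] = 2×6 = 12

12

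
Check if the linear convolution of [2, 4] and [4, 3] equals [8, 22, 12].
Recompute linear convolution of [2, 4] and [4, 3]: y[0] = 2×4 = 8; y[1] = 2×3 + 4×4 = 22; y[2] = 4×3 = 12 → [8, 22, 12]. Given [8, 22, 12] matches, so answer: Yes

Yes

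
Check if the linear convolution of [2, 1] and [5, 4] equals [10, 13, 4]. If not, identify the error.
Recompute linear convolution of [2, 1] and [5, 4]: y[0] = 2×5 = 10; y[1] = 2×4 + 1×5 = 13; y[2] = 1×4 = 4 → [10, 13, 4]. Given [10, 13, 4] matches, so answer: Yes

Yes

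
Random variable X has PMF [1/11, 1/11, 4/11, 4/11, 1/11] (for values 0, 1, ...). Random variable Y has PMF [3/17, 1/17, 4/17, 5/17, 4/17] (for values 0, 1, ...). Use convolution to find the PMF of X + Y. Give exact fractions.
P(X+Y=k) = Σ_i P(X=i)·P(Y=k-i) — a convolution of [1/11, 1/11, 4/11, 4/11, 1/11] and [3/17, 1/17, 4/17, 5/17, 4/17]. P(X+Y=0) = (1/11)×(3/17) = 3/187; P(X+Y=1) = (1/11)×(1/17) + (1/11)×(3/17) = 1/187 + 3/187 = 4/187; P(X+Y=2) = (1/11)×(4/17) + (1/11)×(1/17) + (4/11)×(3/17) = 4/187 + 1/187 + 12/187 = 1/11; P(X+Y=3) = (1/11)×(5/17) + (1/11)×(4/17) + (4/11)×(1/17) + (4/11)×(3/17) = 5/187 + 4/187 + 4/187 + 12/187 = 25/187; P(X+Y=4) = (1/11)×(4/17) + (1/11)×(5/17) + (4/11)×(4/17) + (4/11)×(1/17) + (1/11)×(3/17) = 4/187 + 5/187 + 16/187 + 4/187 + 3/187 = 32/187; P(X+Y=5) = (1/11)×(4/17) + (4/11)×(5/17) + (4/11)×(4/17) + (1/11)×(1/17) = 4/187 + 20/187 + 16/187 + 1/187 = 41/187; P(X+Y=6) = (4/11)×(4/17) + (4/11)×(5/17) + (1/11)×(4/17) = 16/187 + 20/187 + 4/187 = 40/187; P(X+Y=7) = (4/11)×(4/17) + (1/11)×(5/17) = 16/187 + 5/187 = 21/187; P(X+Y=8) = (1/11)×(4/17) = 4/187. PMF: [3/187, 4/187, 1/11, 25/187, 32/187, 41/187, 40/187, 21/187, 4/187] (sums to 1 ✓)

[3/187, 4/187, 1/11, 25/187, 32/187, 41/187, 40/187, 21/187, 4/187]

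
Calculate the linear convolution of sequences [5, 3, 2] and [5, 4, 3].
y[0] = 5×5 = 25; y[1] = 5×4 + 3×5 = 35; y[2] = 5×3 + 3×4 + 2×5 = 37; y[3] = 3×3 + 2×4 = 17; y[4] = 2×3 = 6

[25, 35, 37, 17, 6]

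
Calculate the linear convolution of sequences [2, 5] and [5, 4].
y[0] = 2×5 = 10; y[1] = 2×4 + 5×5 = 33; y[2] = 5×4 = 20

[10, 33, 20]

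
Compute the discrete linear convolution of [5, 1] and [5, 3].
y[0] = 5×5 = 25; y[1] = 5×3 + 1×5 = 20; y[2] = 1×3 = 3

[25, 20, 3]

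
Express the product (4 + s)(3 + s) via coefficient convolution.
Ascending coefficients: a = [4, 1], b = [3, 1]. c[0] = 4×3 = 12; c[1] = 4×1 + 1×3 = 7; c[2] = 1×1 = 1. Result coefficients: [12, 7, 1] → 12 + 7s + s^2

12 + 7s + s^2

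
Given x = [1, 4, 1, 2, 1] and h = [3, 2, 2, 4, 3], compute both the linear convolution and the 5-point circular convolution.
Linear: y_lin[0] = 1×3 = 3; y_lin[1] = 1×2 + 4×3 = 14; y_lin[2] = 1×2 + 4×2 + 1×3 = 13; y_lin[3] = 1×4 + 4×2 + 1×2 + 2×3 = 20; y_lin[4] = 1×3 + 4×4 + 1×2 + 2×2 + 1×3 = 28; y_lin[5] = 4×3 + 1×4 + 2×2 + 1×2 = 22; y_lin[6] = 1×3 + 2×4 + 1×2 = 13; y_lin[7] = 2×3 + 1×4 = 10; y_lin[8] = 1×3 = 3 → [3, 14, 13, 20, 28, 22, 13, 10, 3]. Circular (length 5): y[0] = 1×3 + 4×3 + 1×4 + 2×2 + 1×2 = 25; y[1] = 1×2 + 4×3 + 1×3 + 2×4 + 1×2 = 27; y[2] = 1×2 + 4×2 + 1×3 + 2×3 + 1×4 = 23; y[3] = 1×4 + 4×2 + 1×2 + 2×3 + 1×3 = 23; y[4] = 1×3 + 4×4 + 1×2 + 2×2 + 1×3 = 28 → [25, 27, 23, 23, 28]

Linear: [3, 14, 13, 20, 28, 22, 13, 10, 3], Circular: [25, 27, 23, 23, 28]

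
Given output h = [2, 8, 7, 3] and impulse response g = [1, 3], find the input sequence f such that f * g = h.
Deconvolve h=[2, 8, 7, 3] by g=[1, 3]. Since g[0]=1, solve forward: f[0] = h[0] / 1 = 2; f[1] = (h[1] - 2×3) / 1 = 2; f[2] = (h[2] - 2×3) / 1 = 1. So f = [2, 2, 1]. Check by forward convolution: h[0] = 2×1 = 2; h[1] = 2×3 + 2×1 = 8; h[2] = 2×3 + 1×1 = 7; h[3] = 1×3 = 3

[2, 2, 1]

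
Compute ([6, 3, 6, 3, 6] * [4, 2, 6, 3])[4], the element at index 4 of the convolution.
Use y[k] = Σ_i a[i]·b[k-i] at k=4. y[4] = 3×3 + 6×6 + 3×2 + 6×4 = 75

75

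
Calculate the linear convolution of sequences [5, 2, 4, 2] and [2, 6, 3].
y[0] = 5×2 = 10; y[1] = 5×6 + 2×2 = 34; y[2] = 5×3 + 2×6 + 4×2 = 35; y[3] = 2×3 + 4×6 + 2×2 = 34; y[4] = 4×3 + 2×6 = 24; y[5] = 2×3 = 6

[10, 34, 35, 34, 24, 6]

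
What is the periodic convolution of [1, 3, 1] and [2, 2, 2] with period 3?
Use y[k] = Σ_j a[j]·b[(k-j) mod 3]. y[0] = 1×2 + 3×2 + 1×2 = 10; y[1] = 1×2 + 3×2 + 1×2 = 10; y[2] = 1×2 + 3×2 + 1×2 = 10. Result: [10, 10, 10]

[10, 10, 10]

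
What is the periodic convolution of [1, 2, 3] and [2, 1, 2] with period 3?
Use y[k] = Σ_j s[j]·t[(k-j) mod 3]. y[0] = 1×2 + 2×2 + 3×1 = 9; y[1] = 1×1 + 2×2 + 3×2 = 11; y[2] = 1×2 + 2×1 + 3×2 = 10. Result: [9, 11, 10]

[9, 11, 10]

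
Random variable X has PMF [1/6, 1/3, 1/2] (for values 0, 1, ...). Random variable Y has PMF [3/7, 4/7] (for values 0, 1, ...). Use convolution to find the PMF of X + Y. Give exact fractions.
P(X+Y=k) = Σ_i P(X=i)·P(Y=k-i) — a convolution of [1/6, 1/3, 1/2] and [3/7, 4/7]. P(X+Y=0) = (1/6)×(3/7) = 1/14; P(X+Y=1) = (1/6)×(4/7) + (1/3)×(3/7) = 2/21 + 1/7 = 5/21; P(X+Y=2) = (1/3)×(4/7) + (1/2)×(3/7) = 4/21 + 3/14 = 17/42; P(X+Y=3) = (1/2)×(4/7) = 2/7. PMF: [1/14, 5/21, 17/42, 2/7] (sums to 1 ✓)

[1/14, 5/21, 17/42, 2/7]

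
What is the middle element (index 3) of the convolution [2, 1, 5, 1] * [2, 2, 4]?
Use y[k] = Σ_i a[i]·b[k-i] at k=3. y[3] = 1×4 + 5×2 + 1×2 = 16

16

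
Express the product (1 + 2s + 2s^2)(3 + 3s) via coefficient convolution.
Ascending coefficients: a = [1, 2, 2], b = [3, 3]. c[0] = 1×3 = 3; c[1] = 1×3 + 2×3 = 9; c[2] = 2×3 + 2×3 = 12; c[3] = 2×3 = 6. Result coefficients: [3, 9, 12, 6] → 3 + 9s + 12s^2 + 6s^3

3 + 9s + 12s^2 + 6s^3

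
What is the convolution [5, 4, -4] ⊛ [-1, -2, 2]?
y[0] = 5×-1 = -5; y[1] = 5×-2 + 4×-1 = -14; y[2] = 5×2 + 4×-2 + -4×-1 = 6; y[3] = 4×2 + -4×-2 = 16; y[4] = -4×2 = -8

[-5, -14, 6, 16, -8]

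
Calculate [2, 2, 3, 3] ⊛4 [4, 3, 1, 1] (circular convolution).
Use y[k] = Σ_j f[j]·g[(k-j) mod 4]. y[0] = 2×4 + 2×1 + 3×1 + 3×3 = 22; y[1] = 2×3 + 2×4 + 3×1 + 3×1 = 20; y[2] = 2×1 + 2×3 + 3×4 + 3×1 = 23; y[3] = 2×1 + 2×1 + 3×3 + 3×4 = 25. Result: [22, 20, 23, 25]

[22, 20, 23, 25]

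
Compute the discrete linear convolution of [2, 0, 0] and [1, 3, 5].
y[0] = 2×1 = 2; y[1] = 2×3 + 0×1 = 6; y[2] = 2×5 + 0×3 + 0×1 = 10; y[3] = 0×5 + 0×3 = 0; y[4] = 0×5 = 0

[2, 6, 10, 0, 0]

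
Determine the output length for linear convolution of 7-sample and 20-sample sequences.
Linear/full convolution length: m + n - 1 = 7 + 20 - 1 = 26

26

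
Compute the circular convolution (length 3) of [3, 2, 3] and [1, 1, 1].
Use y[k] = Σ_j s[j]·t[(k-j) mod 3]. y[0] = 3×1 + 2×1 + 3×1 = 8; y[1] = 3×1 + 2×1 + 3×1 = 8; y[2] = 3×1 + 2×1 + 3×1 = 8. Result: [8, 8, 8]

[8, 8, 8]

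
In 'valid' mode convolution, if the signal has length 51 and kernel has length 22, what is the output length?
'Valid' mode counts only positions where the kernel fully overlaps the signal: m - n + 1 = 51 - 22 + 1 = 30

30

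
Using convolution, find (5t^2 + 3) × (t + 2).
Ascending coefficients: a = [3, 0, 5], b = [2, 1]. c[0] = 3×2 = 6; c[1] = 3×1 + 0×2 = 3; c[2] = 0×1 + 5×2 = 10; c[3] = 5×1 = 5. Result coefficients: [6, 3, 10, 5] → 5t^3 + 10t^2 + 3t + 6

5t^3 + 10t^2 + 3t + 6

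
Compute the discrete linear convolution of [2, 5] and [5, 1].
y[0] = 2×5 = 10; y[1] = 2×1 + 5×5 = 27; y[2] = 5×1 = 5

[10, 27, 5]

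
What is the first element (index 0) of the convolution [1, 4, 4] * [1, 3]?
Use y[k] = Σ_i a[i]·b[k-i] at k=0. y[0] = 1×1 = 1

1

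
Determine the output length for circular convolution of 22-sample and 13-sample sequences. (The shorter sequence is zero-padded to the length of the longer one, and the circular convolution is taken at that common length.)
Circular convolution (zero-padding the shorter input) has length max(m, n) = max(22, 13) = 22

22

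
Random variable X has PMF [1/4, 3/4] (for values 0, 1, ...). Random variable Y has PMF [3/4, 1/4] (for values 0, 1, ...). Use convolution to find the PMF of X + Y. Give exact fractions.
P(X+Y=k) = Σ_i P(X=i)·P(Y=k-i) — a convolution of [1/4, 3/4] and [3/4, 1/4]. P(X+Y=0) = (1/4)×(3/4) = 3/16; P(X+Y=1) = (1/4)×(1/4) + (3/4)×(3/4) = 1/16 + 9/16 = 5/8; P(X+Y=2) = (3/4)×(1/4) = 3/16. PMF: [3/16, 5/8, 3/16] (sums to 1 ✓)

[3/16, 5/8, 3/16]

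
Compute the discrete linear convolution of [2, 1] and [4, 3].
y[0] = 2×4 = 8; y[1] = 2×3 + 1×4 = 10; y[2] = 1×3 = 3

[8, 10, 3]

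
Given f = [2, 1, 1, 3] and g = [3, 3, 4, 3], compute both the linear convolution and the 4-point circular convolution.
Linear: y_lin[0] = 2×3 = 6; y_lin[1] = 2×3 + 1×3 = 9; y_lin[2] = 2×4 + 1×3 + 1×3 = 14; y_lin[3] = 2×3 + 1×4 + 1×3 + 3×3 = 22; y_lin[4] = 1×3 + 1×4 + 3×3 = 16; y_lin[5] = 1×3 + 3×4 = 15; y_lin[6] = 3×3 = 9 → [6, 9, 14, 22, 16, 15, 9]. Circular (length 4): y[0] = 2×3 + 1×3 + 1×4 + 3×3 = 22; y[1] = 2×3 + 1×3 + 1×3 + 3×4 = 24; y[2] = 2×4 + 1×3 + 1×3 + 3×3 = 23; y[3] = 2×3 + 1×4 + 1×3 + 3×3 = 22 → [22, 24, 23, 22]

Linear: [6, 9, 14, 22, 16, 15, 9], Circular: [22, 24, 23, 22]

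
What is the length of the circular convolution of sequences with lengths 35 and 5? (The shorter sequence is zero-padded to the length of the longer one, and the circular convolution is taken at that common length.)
Circular convolution (zero-padding the shorter input) has length max(m, n) = max(35, 5) = 35

35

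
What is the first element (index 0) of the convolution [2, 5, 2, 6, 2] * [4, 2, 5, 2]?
Use y[k] = Σ_i a[i]·b[k-i] at k=0. y[0] = 2×4 = 8

8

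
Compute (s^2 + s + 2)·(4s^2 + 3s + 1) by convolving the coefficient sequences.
Ascending coefficients: a = [2, 1, 1], b = [1, 3, 4]. c[0] = 2×1 = 2; c[1] = 2×3 + 1×1 = 7; c[2] = 2×4 + 1×3 + 1×1 = 12; c[3] = 1×4 + 1×3 = 7; c[4] = 1×4 = 4. Result coefficients: [2, 7, 12, 7, 4] → 4s^4 + 7s^3 + 12s^2 + 7s + 2

4s^4 + 7s^3 + 12s^2 + 7s + 2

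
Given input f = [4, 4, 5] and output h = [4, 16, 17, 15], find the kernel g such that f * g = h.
Output length 4 = len(f) + len(g) - 1 ⇒ len(g) = 2. Solve g forward using g[k] = (h[k] - Σ_{i≥1} f[i]·g[k-i]) / f[0]: g[0] = h[0] / f[0] = 4 / 4 = 1; g[1] = (h[1] - 4×1) / f[0] = (16 - 4×1) / 4 = 3. So g = [1, 3]. Forward-check [4, 4, 5] * [1, 3]: h[0] = 4×1 = 4; h[1] = 4×3 + 4×1 = 16; h[2] = 4×3 + 5×1 = 17; h[3] = 5×3 = 15 → [4, 16, 17, 15] ✓

[1, 3]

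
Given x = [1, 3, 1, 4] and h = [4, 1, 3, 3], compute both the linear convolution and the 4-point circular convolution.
Linear: y_lin[0] = 1×4 = 4; y_lin[1] = 1×1 + 3×4 = 13; y_lin[2] = 1×3 + 3×1 + 1×4 = 10; y_lin[3] = 1×3 + 3×3 + 1×1 + 4×4 = 29; y_lin[4] = 3×3 + 1×3 + 4×1 = 16; y_lin[5] = 1×3 + 4×3 = 15; y_lin[6] = 4×3 = 12 → [4, 13, 10, 29, 16, 15, 12]. Circular (length 4): y[0] = 1×4 + 3×3 + 1×3 + 4×1 = 20; y[1] = 1×1 + 3×4 + 1×3 + 4×3 = 28; y[2] = 1×3 + 3×1 + 1×4 + 4×3 = 22; y[3] = 1×3 + 3×3 + 1×1 + 4×4 = 29 → [20, 28, 22, 29]

Linear: [4, 13, 10, 29, 16, 15, 12], Circular: [20, 28, 22, 29]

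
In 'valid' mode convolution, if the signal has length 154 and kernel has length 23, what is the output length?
'Valid' mode counts only positions where the kernel fully overlaps the signal: m - n + 1 = 154 - 23 + 1 = 132

132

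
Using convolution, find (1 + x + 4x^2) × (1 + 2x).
Ascending coefficients: a = [1, 1, 4], b = [1, 2]. c[0] = 1×1 = 1; c[1] = 1×2 + 1×1 = 3; c[2] = 1×2 + 4×1 = 6; c[3] = 4×2 = 8. Result coefficients: [1, 3, 6, 8] → 1 + 3x + 6x^2 + 8x^3

1 + 3x + 6x^2 + 8x^3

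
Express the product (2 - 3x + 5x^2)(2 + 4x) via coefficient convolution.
Ascending coefficients: a = [2, -3, 5], b = [2, 4]. c[0] = 2×2 = 4; c[1] = 2×4 + -3×2 = 2; c[2] = -3×4 + 5×2 = -2; c[3] = 5×4 = 20. Result coefficients: [4, 2, -2, 20] → 4 + 2x - 2x^2 + 20x^3

4 + 2x - 2x^2 + 20x^3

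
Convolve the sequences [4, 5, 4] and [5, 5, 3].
y[0] = 4×5 = 20; y[1] = 4×5 + 5×5 = 45; y[2] = 4×3 + 5×5 + 4×5 = 57; y[3] = 5×3 + 4×5 = 35; y[4] = 4×3 = 12

[20, 45, 57, 35, 12]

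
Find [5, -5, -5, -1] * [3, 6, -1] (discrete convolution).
y[0] = 5×3 = 15; y[1] = 5×6 + -5×3 = 15; y[2] = 5×-1 + -5×6 + -5×3 = -50; y[3] = -5×-1 + -5×6 + -1×3 = -28; y[4] = -5×-1 + -1×6 = -1; y[5] = -1×-1 = 1

[15, 15, -50, -28, -1, 1]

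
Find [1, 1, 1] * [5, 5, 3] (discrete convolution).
y[0] = 1×5 = 5; y[1] = 1×5 + 1×5 = 10; y[2] = 1×3 + 1×5 + 1×5 = 13; y[3] = 1×3 + 1×5 = 8; y[4] = 1×3 = 3

[5, 10, 13, 8, 3]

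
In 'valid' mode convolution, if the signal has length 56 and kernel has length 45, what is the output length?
'Valid' mode counts only positions where the kernel fully overlaps the signal: m - n + 1 = 56 - 45 + 1 = 12

12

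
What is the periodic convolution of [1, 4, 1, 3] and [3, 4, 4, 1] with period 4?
Use y[k] = Σ_j u[j]·v[(k-j) mod 4]. y[0] = 1×3 + 4×1 + 1×4 + 3×4 = 23; y[1] = 1×4 + 4×3 + 1×1 + 3×4 = 29; y[2] = 1×4 + 4×4 + 1×3 + 3×1 = 26; y[3] = 1×1 + 4×4 + 1×4 + 3×3 = 30. Result: [23, 29, 26, 30]

[23, 29, 26, 30]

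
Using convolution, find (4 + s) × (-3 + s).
Ascending coefficients: a = [4, 1], b = [-3, 1]. c[0] = 4×-3 = -12; c[1] = 4×1 + 1×-3 = 1; c[2] = 1×1 = 1. Result coefficients: [-12, 1, 1] → -12 + s + s^2

-12 + s + s^2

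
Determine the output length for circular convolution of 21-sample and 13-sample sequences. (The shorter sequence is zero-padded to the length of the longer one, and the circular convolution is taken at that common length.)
Circular convolution (zero-padding the shorter input) has length max(m, n) = max(21, 13) = 21

21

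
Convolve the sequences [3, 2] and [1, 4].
y[0] = 3×1 = 3; y[1] = 3×4 + 2×1 = 14; y[2] = 2×4 = 8

[3, 14, 8]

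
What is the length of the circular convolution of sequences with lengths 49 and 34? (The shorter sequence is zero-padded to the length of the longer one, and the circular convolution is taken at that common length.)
Circular convolution (zero-padding the shorter input) has length max(m, n) = max(49, 34) = 49

49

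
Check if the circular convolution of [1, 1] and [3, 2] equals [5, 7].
Recompute circular convolution of [1, 1] and [3, 2]: y[0] = 1×3 + 1×2 = 5; y[1] = 1×2 + 1×3 = 5 → [5, 5]. Compare to given [5, 7]: they differ at index 1: given 7, correct 5, so answer: No

No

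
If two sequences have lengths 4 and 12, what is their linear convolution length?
Linear/full convolution length: m + n - 1 = 4 + 12 - 1 = 15

15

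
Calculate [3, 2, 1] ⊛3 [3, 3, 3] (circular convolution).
Use y[k] = Σ_j x[j]·h[(k-j) mod 3]. y[0] = 3×3 + 2×3 + 1×3 = 18; y[1] = 3×3 + 2×3 + 1×3 = 18; y[2] = 3×3 + 2×3 + 1×3 = 18. Result: [18, 18, 18]

[18, 18, 18]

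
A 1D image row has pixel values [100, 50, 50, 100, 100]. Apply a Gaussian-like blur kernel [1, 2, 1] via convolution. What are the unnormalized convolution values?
Convolve image row [100, 50, 50, 100, 100] with kernel [1, 2, 1]: y[0] = 100×1 = 100; y[1] = 100×2 + 50×1 = 250; y[2] = 100×1 + 50×2 + 50×1 = 250; y[3] = 50×1 + 50×2 + 100×1 = 250; y[4] = 50×1 + 100×2 + 100×1 = 350; y[5] = 100×1 + 100×2 = 300; y[6] = 100×1 = 100 → [100, 250, 250, 250, 350, 300, 100]. Normalization factor = sum(kernel) = 4.

[100, 250, 250, 250, 350, 300, 100]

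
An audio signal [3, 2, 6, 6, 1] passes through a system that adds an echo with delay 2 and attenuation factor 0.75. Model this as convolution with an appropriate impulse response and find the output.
Direct-path + delayed-attenuated-path model → impulse response h = [1, 0, 0.75] (1 at lag 0, 0.75 at lag 2). Output y[n] = x[n] + 0.75·x[n - 2] (with x[n] = 0 outside 0..4): y[0] = 3 + 0.75×0 = 3; y[1] = 2 + 0.75×0 = 2; y[2] = 6 + 0.75×3 = 8.25; y[3] = 6 + 0.75×2 = 7.5; y[4] = 1 + 0.75×6 = 5.5; y[5] = 0 + 0.75×6 = 4.5; y[6] = 0 + 0.75×1 = 0.75. So y = [3, 2, 8.25, 7.5, 5.5, 4.5, 0.75]

[3, 2, 8.25, 7.5, 5.5, 4.5, 0.75]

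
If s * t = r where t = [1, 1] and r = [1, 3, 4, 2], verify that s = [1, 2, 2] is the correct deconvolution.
Forward-compute [1, 2, 2] * [1, 1]: r[0] = 1×1 = 1; r[1] = 1×1 + 2×1 = 3; r[2] = 2×1 + 2×1 = 4; r[3] = 2×1 = 2 → [1, 3, 4, 2]. Matches given r = [1, 3, 4, 2], so verified.

Verified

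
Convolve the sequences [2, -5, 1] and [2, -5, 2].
y[0] = 2×2 = 4; y[1] = 2×-5 + -5×2 = -20; y[2] = 2×2 + -5×-5 + 1×2 = 31; y[3] = -5×2 + 1×-5 = -15; y[4] = 1×2 = 2

[4, -20, 31, -15, 2]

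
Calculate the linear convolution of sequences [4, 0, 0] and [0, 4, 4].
y[0] = 4×0 = 0; y[1] = 4×4 + 0×0 = 16; y[2] = 4×4 + 0×4 + 0×0 = 16; y[3] = 0×4 + 0×4 = 0; y[4] = 0×4 = 0

[0, 16, 16, 0, 0]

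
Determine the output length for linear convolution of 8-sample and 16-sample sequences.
Linear/full convolution length: m + n - 1 = 8 + 16 - 1 = 23

23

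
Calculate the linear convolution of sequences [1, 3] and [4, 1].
y[0] = 1×4 = 4; y[1] = 1×1 + 3×4 = 13; y[2] = 3×1 = 3

[4, 13, 3]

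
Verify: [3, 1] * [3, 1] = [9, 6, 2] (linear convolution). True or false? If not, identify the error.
Recompute linear convolution of [3, 1] and [3, 1]: y[0] = 3×3 = 9; y[1] = 3×1 + 1×3 = 6; y[2] = 1×1 = 1 → [9, 6, 1]. Compare to given [9, 6, 2]: they differ at index 2: given 2, correct 1, so answer: No

No. Error at index 2: given 2, correct 1.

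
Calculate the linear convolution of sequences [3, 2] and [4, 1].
y[0] = 3×4 = 12; y[1] = 3×1 + 2×4 = 11; y[2] = 2×1 = 2

[12, 11, 2]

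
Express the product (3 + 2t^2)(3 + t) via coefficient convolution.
Ascending coefficients: a = [3, 0, 2], b = [3, 1]. c[0] = 3×3 = 9; c[1] = 3×1 + 0×3 = 3; c[2] = 0×1 + 2×3 = 6; c[3] = 2×1 = 2. Result coefficients: [9, 3, 6, 2] → 9 + 3t + 6t^2 + 2t^3

9 + 3t + 6t^2 + 2t^3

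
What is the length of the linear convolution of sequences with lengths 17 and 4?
Linear/full convolution length: m + n - 1 = 17 + 4 - 1 = 20

20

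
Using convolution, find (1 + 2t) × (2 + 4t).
Ascending coefficients: a = [1, 2], b = [2, 4]. c[0] = 1×2 = 2; c[1] = 1×4 + 2×2 = 8; c[2] = 2×4 = 8. Result coefficients: [2, 8, 8] → 2 + 8t + 8t^2

2 + 8t + 8t^2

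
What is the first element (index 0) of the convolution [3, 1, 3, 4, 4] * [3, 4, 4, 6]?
Use y[k] = Σ_i a[i]·b[k-i] at k=0. y[0] = 3×3 = 9

9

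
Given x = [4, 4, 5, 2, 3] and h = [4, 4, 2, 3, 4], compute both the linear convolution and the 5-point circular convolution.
Linear: y_lin[0] = 4×4 = 16; y_lin[1] = 4×4 + 4×4 = 32; y_lin[2] = 4×2 + 4×4 + 5×4 = 44; y_lin[3] = 4×3 + 4×2 + 5×4 + 2×4 = 48; y_lin[4] = 4×4 + 4×3 + 5×2 + 2×4 + 3×4 = 58; y_lin[5] = 4×4 + 5×3 + 2×2 + 3×4 = 47; y_lin[6] = 5×4 + 2×3 + 3×2 = 32; y_lin[7] = 2×4 + 3×3 = 17; y_lin[8] = 3×4 = 12 → [16, 32, 44, 48, 58, 47, 32, 17, 12]. Circular (length 5): y[0] = 4×4 + 4×4 + 5×3 + 2×2 + 3×4 = 63; y[1] = 4×4 + 4×4 + 5×4 + 2×3 + 3×2 = 64; y[2] = 4×2 + 4×4 + 5×4 + 2×4 + 3×3 = 61; y[3] = 4×3 + 4×2 + 5×4 + 2×4 + 3×4 = 60; y[4] = 4×4 + 4×3 + 5×2 + 2×4 + 3×4 = 58 → [63, 64, 61, 60, 58]

Linear: [16, 32, 44, 48, 58, 47, 32, 17, 12], Circular: [63, 64, 61, 60, 58]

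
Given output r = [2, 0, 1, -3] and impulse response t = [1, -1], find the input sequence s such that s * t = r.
Deconvolve r=[2, 0, 1, -3] by t=[1, -1]. Since t[0]=1, solve forward: s[0] = r[0] / 1 = 2; s[1] = (r[1] - 2×-1) / 1 = 2; s[2] = (r[2] - 2×-1) / 1 = 3. So s = [2, 2, 3]. Check by forward convolution: r[0] = 2×1 = 2; r[1] = 2×-1 + 2×1 = 0; r[2] = 2×-1 + 3×1 = 1; r[3] = 3×-1 = -3

[2, 2, 3]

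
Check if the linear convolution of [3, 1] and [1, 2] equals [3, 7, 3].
Recompute linear convolution of [3, 1] and [1, 2]: y[0] = 3×1 = 3; y[1] = 3×2 + 1×1 = 7; y[2] = 1×2 = 2 → [3, 7, 2]. Compare to given [3, 7, 3]: they differ at index 2: given 3, correct 2, so answer: No

No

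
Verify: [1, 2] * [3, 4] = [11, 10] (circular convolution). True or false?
Recompute circular convolution of [1, 2] and [3, 4]: y[0] = 1×3 + 2×4 = 11; y[1] = 1×4 + 2×3 = 10 → [11, 10]. Given [11, 10] matches, so answer: Yes

Yes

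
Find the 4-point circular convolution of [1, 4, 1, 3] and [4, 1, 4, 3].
Use y[k] = Σ_j x[j]·h[(k-j) mod 4]. y[0] = 1×4 + 4×3 + 1×4 + 3×1 = 23; y[1] = 1×1 + 4×4 + 1×3 + 3×4 = 32; y[2] = 1×4 + 4×1 + 1×4 + 3×3 = 21; y[3] = 1×3 + 4×4 + 1×1 + 3×4 = 32. Result: [23, 32, 21, 32]

[23, 32, 21, 32]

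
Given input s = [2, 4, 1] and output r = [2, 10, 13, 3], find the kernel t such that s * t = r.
Output length 4 = len(s) + len(t) - 1 ⇒ len(t) = 2. Solve t forward using t[k] = (r[k] - Σ_{i≥1} s[i]·t[k-i]) / s[0]: t[0] = r[0] / s[0] = 2 / 2 = 1; t[1] = (r[1] - 4×1) / s[0] = (10 - 4×1) / 2 = 3. So t = [1, 3]. Forward-check [2, 4, 1] * [1, 3]: r[0] = 2×1 = 2; r[1] = 2×3 + 4×1 = 10; r[2] = 4×3 + 1×1 = 13; r[3] = 1×3 = 3 → [2, 10, 13, 3] ✓

[1, 3]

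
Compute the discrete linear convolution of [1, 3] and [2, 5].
y[0] = 1×2 = 2; y[1] = 1×5 + 3×2 = 11; y[2] = 3×5 = 15

[2, 11, 15]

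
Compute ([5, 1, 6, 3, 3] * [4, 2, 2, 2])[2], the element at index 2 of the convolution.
Use y[k] = Σ_i a[i]·b[k-i] at k=2. y[2] = 5×2 + 1×2 + 6×4 = 36

36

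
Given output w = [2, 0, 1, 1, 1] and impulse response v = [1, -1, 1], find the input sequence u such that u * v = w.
Deconvolve w=[2, 0, 1, 1, 1] by v=[1, -1, 1]. Since v[0]=1, solve forward: u[0] = w[0] / 1 = 2; u[1] = (w[1] - 2×-1) / 1 = 2; u[2] = (w[2] - 2×-1 - 2×1) / 1 = 1. So u = [2, 2, 1]. Check by forward convolution: w[0] = 2×1 = 2; w[1] = 2×-1 + 2×1 = 0; w[2] = 2×1 + 2×-1 + 1×1 = 1; w[3] = 2×1 + 1×-1 = 1; w[4] = 1×1 = 1

[2, 2, 1]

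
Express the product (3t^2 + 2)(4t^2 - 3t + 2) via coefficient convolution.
Ascending coefficients: a = [2, 0, 3], b = [2, -3, 4]. c[0] = 2×2 = 4; c[1] = 2×-3 + 0×2 = -6; c[2] = 2×4 + 0×-3 + 3×2 = 14; c[3] = 0×4 + 3×-3 = -9; c[4] = 3×4 = 12. Result coefficients: [4, -6, 14, -9, 12] → 12t^4 - 9t^3 + 14t^2 - 6t + 4

12t^4 - 9t^3 + 14t^2 - 6t + 4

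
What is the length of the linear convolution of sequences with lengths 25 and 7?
Linear/full convolution length: m + n - 1 = 25 + 7 - 1 = 31

31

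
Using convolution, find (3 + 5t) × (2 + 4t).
Ascending coefficients: a = [3, 5], b = [2, 4]. c[0] = 3×2 = 6; c[1] = 3×4 + 5×2 = 22; c[2] = 5×4 = 20. Result coefficients: [6, 22, 20] → 6 + 22t + 20t^2

6 + 22t + 20t^2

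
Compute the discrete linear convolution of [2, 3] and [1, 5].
y[0] = 2×1 = 2; y[1] = 2×5 + 3×1 = 13; y[2] = 3×5 = 15

[2, 13, 15]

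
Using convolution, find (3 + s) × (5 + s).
Ascending coefficients: a = [3, 1], b = [5, 1]. c[0] = 3×5 = 15; c[1] = 3×1 + 1×5 = 8; c[2] = 1×1 = 1. Result coefficients: [15, 8, 1] → 15 + 8s + s^2

15 + 8s + s^2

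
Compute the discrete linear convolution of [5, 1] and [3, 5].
y[0] = 5×3 = 15; y[1] = 5×5 + 1×3 = 28; y[2] = 1×5 = 5

[15, 28, 5]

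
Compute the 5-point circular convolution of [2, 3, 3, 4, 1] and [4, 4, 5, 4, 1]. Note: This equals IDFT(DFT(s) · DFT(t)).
Either evaluate y[k] = Σ_j s[j]·t[(k-j) mod 5] directly, or use IDFT(DFT(s) · DFT(t)). y[0] = 2×4 + 3×1 + 3×4 + 4×5 + 1×4 = 47; y[1] = 2×4 + 3×4 + 3×1 + 4×4 + 1×5 = 44; y[2] = 2×5 + 3×4 + 3×4 + 4×1 + 1×4 = 42; y[3] = 2×4 + 3×5 + 3×4 + 4×4 + 1×1 = 52; y[4] = 2×1 + 3×4 + 3×5 + 4×4 + 1×4 = 49. Result: [47, 44, 42, 52, 49]

[47, 44, 42, 52, 49]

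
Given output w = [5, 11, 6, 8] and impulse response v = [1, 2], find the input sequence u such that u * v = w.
Deconvolve w=[5, 11, 6, 8] by v=[1, 2]. Since v[0]=1, solve forward: u[0] = w[0] / 1 = 5; u[1] = (w[1] - 5×2) / 1 = 1; u[2] = (w[2] - 1×2) / 1 = 4. So u = [5, 1, 4]. Check by forward convolution: w[0] = 5×1 = 5; w[1] = 5×2 + 1×1 = 11; w[2] = 1×2 + 4×1 = 6; w[3] = 4×2 = 8

[5, 1, 4]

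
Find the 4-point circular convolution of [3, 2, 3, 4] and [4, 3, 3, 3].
Use y[k] = Σ_j f[j]·g[(k-j) mod 4]. y[0] = 3×4 + 2×3 + 3×3 + 4×3 = 39; y[1] = 3×3 + 2×4 + 3×3 + 4×3 = 38; y[2] = 3×3 + 2×3 + 3×4 + 4×3 = 39; y[3] = 3×3 + 2×3 + 3×3 + 4×4 = 40. Result: [39, 38, 39, 40]

[39, 38, 39, 40]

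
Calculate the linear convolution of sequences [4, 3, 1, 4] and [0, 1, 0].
y[0] = 4×0 = 0; y[1] = 4×1 + 3×0 = 4; y[2] = 4×0 + 3×1 + 1×0 = 3; y[3] = 3×0 + 1×1 + 4×0 = 1; y[4] = 1×0 + 4×1 = 4; y[5] = 4×0 = 0

[0, 4, 3, 1, 4, 0]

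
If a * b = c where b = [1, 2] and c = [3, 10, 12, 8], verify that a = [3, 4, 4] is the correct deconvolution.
Forward-compute [3, 4, 4] * [1, 2]: c[0] = 3×1 = 3; c[1] = 3×2 + 4×1 = 10; c[2] = 4×2 + 4×1 = 12; c[3] = 4×2 = 8 → [3, 10, 12, 8]. Matches given c = [3, 10, 12, 8], so verified.

Verified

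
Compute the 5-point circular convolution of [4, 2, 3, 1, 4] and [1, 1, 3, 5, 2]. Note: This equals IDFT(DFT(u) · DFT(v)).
Either evaluate y[k] = Σ_j u[j]·v[(k-j) mod 5] directly, or use IDFT(DFT(u) · DFT(v)). y[0] = 4×1 + 2×2 + 3×5 + 1×3 + 4×1 = 30; y[1] = 4×1 + 2×1 + 3×2 + 1×5 + 4×3 = 29; y[2] = 4×3 + 2×1 + 3×1 + 1×2 + 4×5 = 39; y[3] = 4×5 + 2×3 + 3×1 + 1×1 + 4×2 = 38; y[4] = 4×2 + 2×5 + 3×3 + 1×1 + 4×1 = 32. Result: [30, 29, 39, 38, 32]

[30, 29, 39, 38, 32]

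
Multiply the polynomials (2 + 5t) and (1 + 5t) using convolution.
Ascending coefficients: a = [2, 5], b = [1, 5]. c[0] = 2×1 = 2; c[1] = 2×5 + 5×1 = 15; c[2] = 5×5 = 25. Result coefficients: [2, 15, 25] → 2 + 15t + 25t^2

2 + 15t + 25t^2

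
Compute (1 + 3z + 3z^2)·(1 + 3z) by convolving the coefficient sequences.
Ascending coefficients: a = [1, 3, 3], b = [1, 3]. c[0] = 1×1 = 1; c[1] = 1×3 + 3×1 = 6; c[2] = 3×3 + 3×1 = 12; c[3] = 3×3 = 9. Result coefficients: [1, 6, 12, 9] → 1 + 6z + 12z^2 + 9z^3

1 + 6z + 12z^2 + 9z^3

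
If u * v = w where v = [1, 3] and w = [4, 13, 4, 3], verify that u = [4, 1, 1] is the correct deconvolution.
Forward-compute [4, 1, 1] * [1, 3]: w[0] = 4×1 = 4; w[1] = 4×3 + 1×1 = 13; w[2] = 1×3 + 1×1 = 4; w[3] = 1×3 = 3 → [4, 13, 4, 3]. Matches given w = [4, 13, 4, 3], so verified.

Verified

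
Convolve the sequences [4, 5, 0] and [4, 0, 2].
y[0] = 4×4 = 16; y[1] = 4×0 + 5×4 = 20; y[2] = 4×2 + 5×0 + 0×4 = 8; y[3] = 5×2 + 0×0 = 10; y[4] = 0×2 = 0

[16, 20, 8, 10, 0]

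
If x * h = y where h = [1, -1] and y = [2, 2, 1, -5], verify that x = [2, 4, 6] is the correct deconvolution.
Forward-compute [2, 4, 6] * [1, -1]: y[0] = 2×1 = 2; y[1] = 2×-1 + 4×1 = 2; y[2] = 4×-1 + 6×1 = 2; y[3] = 6×-1 = -6 → [2, 2, 2, -6]. Does not match given y = [2, 2, 1, -5].

Not verified. [2, 4, 6] * [1, -1] = [2, 2, 2, -6], which differs from [2, 2, 1, -5] at index 2.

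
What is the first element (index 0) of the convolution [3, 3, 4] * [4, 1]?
Use y[k] = Σ_i a[i]·b[k-i] at k=0. y[0] = 3×4 = 12

12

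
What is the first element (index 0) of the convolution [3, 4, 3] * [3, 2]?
Use y[k] = Σ_i a[i]·b[k-i] at k=0. y[0] = 3×3 = 9

9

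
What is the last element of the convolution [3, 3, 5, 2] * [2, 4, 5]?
Use y[k] = Σ_i a[i]·b[k-i] at k=5. y[5] = 2×5 = 10

10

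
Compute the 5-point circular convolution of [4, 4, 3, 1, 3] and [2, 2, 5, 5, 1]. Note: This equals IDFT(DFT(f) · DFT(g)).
Either evaluate y[k] = Σ_j f[j]·g[(k-j) mod 5] directly, or use IDFT(DFT(f) · DFT(g)). y[0] = 4×2 + 4×1 + 3×5 + 1×5 + 3×2 = 38; y[1] = 4×2 + 4×2 + 3×1 + 1×5 + 3×5 = 39; y[2] = 4×5 + 4×2 + 3×2 + 1×1 + 3×5 = 50; y[3] = 4×5 + 4×5 + 3×2 + 1×2 + 3×1 = 51; y[4] = 4×1 + 4×5 + 3×5 + 1×2 + 3×2 = 47. Result: [38, 39, 50, 51, 47]

[38, 39, 50, 51, 47]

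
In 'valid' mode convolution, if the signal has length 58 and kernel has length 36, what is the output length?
'Valid' mode counts only positions where the kernel fully overlaps the signal: m - n + 1 = 58 - 36 + 1 = 23

23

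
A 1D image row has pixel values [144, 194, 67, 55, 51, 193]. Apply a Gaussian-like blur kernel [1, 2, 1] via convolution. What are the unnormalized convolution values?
Convolve image row [144, 194, 67, 55, 51, 193] with kernel [1, 2, 1]: y[0] = 144×1 = 144; y[1] = 144×2 + 194×1 = 482; y[2] = 144×1 + 194×2 + 67×1 = 599; y[3] = 194×1 + 67×2 + 55×1 = 383; y[4] = 67×1 + 55×2 + 51×1 = 228; y[5] = 55×1 + 51×2 + 193×1 = 350; y[6] = 51×1 + 193×2 = 437; y[7] = 193×1 = 193 → [144, 482, 599, 383, 228, 350, 437, 193]. Normalization factor = sum(kernel) = 4.

[144, 482, 599, 383, 228, 350, 437, 193]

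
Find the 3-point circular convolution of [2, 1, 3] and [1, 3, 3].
Use y[k] = Σ_j a[j]·b[(k-j) mod 3]. y[0] = 2×1 + 1×3 + 3×3 = 14; y[1] = 2×3 + 1×1 + 3×3 = 16; y[2] = 2×3 + 1×3 + 3×1 = 12. Result: [14, 16, 12]

[14, 16, 12]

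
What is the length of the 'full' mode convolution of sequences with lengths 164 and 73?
Linear/full convolution length: m + n - 1 = 164 + 73 - 1 = 236

236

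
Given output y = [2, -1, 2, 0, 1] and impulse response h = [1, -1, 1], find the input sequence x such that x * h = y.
Deconvolve y=[2, -1, 2, 0, 1] by h=[1, -1, 1]. Since h[0]=1, solve forward: x[0] = y[0] / 1 = 2; x[1] = (y[1] - 2×-1) / 1 = 1; x[2] = (y[2] - 1×-1 - 2×1) / 1 = 1. So x = [2, 1, 1]. Check by forward convolution: y[0] = 2×1 = 2; y[1] = 2×-1 + 1×1 = -1; y[2] = 2×1 + 1×-1 + 1×1 = 2; y[3] = 1×1 + 1×-1 = 0; y[4] = 1×1 = 1

[2, 1, 1]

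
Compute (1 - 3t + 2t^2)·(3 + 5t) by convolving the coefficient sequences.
Ascending coefficients: a = [1, -3, 2], b = [3, 5]. c[0] = 1×3 = 3; c[1] = 1×5 + -3×3 = -4; c[2] = -3×5 + 2×3 = -9; c[3] = 2×5 = 10. Result coefficients: [3, -4, -9, 10] → 3 - 4t - 9t^2 + 10t^3

3 - 4t - 9t^2 + 10t^3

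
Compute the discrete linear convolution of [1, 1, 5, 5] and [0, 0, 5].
y[0] = 1×0 = 0; y[1] = 1×0 + 1×0 = 0; y[2] = 1×5 + 1×0 + 5×0 = 5; y[3] = 1×5 + 5×0 + 5×0 = 5; y[4] = 5×5 + 5×0 = 25; y[5] = 5×5 = 25

[0, 0, 5, 5, 25, 25]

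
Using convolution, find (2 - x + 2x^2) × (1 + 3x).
Ascending coefficients: a = [2, -1, 2], b = [1, 3]. c[0] = 2×1 = 2; c[1] = 2×3 + -1×1 = 5; c[2] = -1×3 + 2×1 = -1; c[3] = 2×3 = 6. Result coefficients: [2, 5, -1, 6] → 2 + 5x - x^2 + 6x^3

2 + 5x - x^2 + 6x^3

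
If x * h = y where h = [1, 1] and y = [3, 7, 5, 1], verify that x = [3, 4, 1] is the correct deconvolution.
Forward-compute [3, 4, 1] * [1, 1]: y[0] = 3×1 = 3; y[1] = 3×1 + 4×1 = 7; y[2] = 4×1 + 1×1 = 5; y[3] = 1×1 = 1 → [3, 7, 5, 1]. Matches given y = [3, 7, 5, 1], so verified.

Verified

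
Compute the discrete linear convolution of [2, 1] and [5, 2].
y[0] = 2×5 = 10; y[1] = 2×2 + 1×5 = 9; y[2] = 1×2 = 2

[10, 9, 2]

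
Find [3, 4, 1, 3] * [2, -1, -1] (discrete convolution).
y[0] = 3×2 = 6; y[1] = 3×-1 + 4×2 = 5; y[2] = 3×-1 + 4×-1 + 1×2 = -5; y[3] = 4×-1 + 1×-1 + 3×2 = 1; y[4] = 1×-1 + 3×-1 = -4; y[5] = 3×-1 = -3

[6, 5, -5, 1, -4, -3]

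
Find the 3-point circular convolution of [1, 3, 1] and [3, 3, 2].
Use y[k] = Σ_j s[j]·t[(k-j) mod 3]. y[0] = 1×3 + 3×2 + 1×3 = 12; y[1] = 1×3 + 3×3 + 1×2 = 14; y[2] = 1×2 + 3×3 + 1×3 = 14. Result: [12, 14, 14]

[12, 14, 14]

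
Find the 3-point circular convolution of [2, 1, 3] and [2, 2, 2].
Use y[k] = Σ_j u[j]·v[(k-j) mod 3]. y[0] = 2×2 + 1×2 + 3×2 = 12; y[1] = 2×2 + 1×2 + 3×2 = 12; y[2] = 2×2 + 1×2 + 3×2 = 12. Result: [12, 12, 12]

[12, 12, 12]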